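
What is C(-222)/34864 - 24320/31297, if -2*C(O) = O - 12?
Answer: -844230731/1091138608 ≈ -0.77372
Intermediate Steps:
C(O) = 6 - O/2 (C(O) = -(O - 12)/2 = -(-12 + O)/2 = 6 - O/2)
C(-222)/34864 - 24320/31297 = (6 - ½*(-222))/34864 - 24320/31297 = (6 + 111)*(1/34864) - 24320*1/31297 = 117*(1/34864) - 24320/31297 = 117/34864 - 24320/31297 = -844230731/1091138608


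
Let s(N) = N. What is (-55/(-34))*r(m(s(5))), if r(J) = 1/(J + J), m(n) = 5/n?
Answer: 55/68 ≈ 0.80882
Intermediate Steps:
r(J) = 1/(2*J)
(-55/(-34))*r(m(s(5))) = (-55/(-34))*(1/(2*((5/5)))) = (-55*(-1/34))*(1/(2*((5*(⅕))))) = 55*((½)/1)/34 = 55*((½)*1)/34 = (55/34)*(½) = 55/68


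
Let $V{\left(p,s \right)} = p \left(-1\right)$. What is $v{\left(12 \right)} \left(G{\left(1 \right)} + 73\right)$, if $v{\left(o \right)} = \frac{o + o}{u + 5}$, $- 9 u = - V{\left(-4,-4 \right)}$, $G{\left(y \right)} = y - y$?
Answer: $\frac{15768}{49} \approx 321.8$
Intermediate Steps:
$G{\left(y \right)} = 0$
$V{\left(p,s \right)} = - p$
$u = \frac{4}{9}$ ($u = - \frac{\left(-1\right) \left(\left(-1\right) \left(-4\right)\right)}{9} = - \frac{\left(-1\right) 4}{9} = \left(- \frac{1}{9}\right) \left(-4\right) = \frac{4}{9} \approx 0.44444$)
$v{\left(o \right)} = \frac{18 o}{49}$ ($v{\left(o \right)} = \frac{o + o}{\frac{4}{9} + 5} = \frac{2 o}{\frac{49}{9}} = 2 o \frac{9}{49} = \frac{18 o}{49}$)
$v{\left(12 \right)} \left(G{\left(1 \right)} + 73\right) = \frac{18}{49} \cdot 12 \left(0 + 73\right) = \frac{216}{49} \cdot 73 = \frac{15768}{49}$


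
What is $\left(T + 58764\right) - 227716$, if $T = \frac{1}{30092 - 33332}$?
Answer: $- \frac{547404481}{3240} \approx -1.6895 \cdot 10^{5}$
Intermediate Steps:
$T = - \frac{1}{3240}$ ($T = \frac{1}{-3240} = - \frac{1}{3240} \approx -0.00030864$)
$\left(T + 58764\right) - 227716 = \left(- \frac{1}{3240} + 58764\right) - 227716 = \frac{190395359}{3240} - 227716 = - \frac{547404481}{3240}$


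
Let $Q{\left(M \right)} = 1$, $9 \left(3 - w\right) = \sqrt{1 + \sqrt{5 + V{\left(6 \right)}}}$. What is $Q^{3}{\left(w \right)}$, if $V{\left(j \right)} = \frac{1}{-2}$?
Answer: $1$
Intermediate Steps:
$V{\left(j \right)} = - \frac{1}{2}$
$w = 3 - \frac{\sqrt{1 + \frac{3 \sqrt{2}}{2}}}{9}$ ($w = 3 - \frac{\sqrt{1 + \sqrt{5 - \frac{1}{2}}}}{9} = 3 - \frac{\sqrt{1 + \sqrt{\frac{9}{2}}}}{9} = 3 - \frac{\sqrt{1 + \frac{3 \sqrt{2}}{2}}}{9} \approx 2.8037$)
$Q^{3}{\left(w \right)} = 1^{3} = 1$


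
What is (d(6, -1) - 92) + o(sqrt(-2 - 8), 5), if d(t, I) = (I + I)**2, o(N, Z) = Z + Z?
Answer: -78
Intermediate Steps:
o(N, Z) = 2*Z
d(t, I) = 4*I**2 (d(t, I) = (2*I)**2 = 4*I**2)
(d(6, -1) - 92) + o(sqrt(-2 - 8), 5) = (4*(-1)**2 - 92) + 2*5 = (4*1 - 92) + 10 = (4 - 92) + 10 = -88 + 10 = -78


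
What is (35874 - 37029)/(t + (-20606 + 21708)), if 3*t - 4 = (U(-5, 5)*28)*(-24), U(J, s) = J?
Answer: -693/1334 ≈ -0.51949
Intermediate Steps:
t = 3364/3 (t = 4/3 + (-5*28*(-24))/3 = 4/3 + (-140*(-24))/3 = 4/3 + (1/3)*3360 = 4/3 + 1120 = 3364/3 ≈ 1121.3)
(35874 - 37029)/(t + (-20606 + 21708)) = (35874 - 37029)/(3364/3 + (-20606 + 21708)) = -1155/(3364/3 + 1102) = -1155/6670/3 = -1155*3/6670 = -693/1334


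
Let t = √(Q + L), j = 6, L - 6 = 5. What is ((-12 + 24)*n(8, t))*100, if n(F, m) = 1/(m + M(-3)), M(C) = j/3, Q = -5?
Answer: -1200 + 600*√6 ≈ 269.69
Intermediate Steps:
L = 11 (L = 6 + 5 = 11)
M(C) = 2 (M(C) = 6/3 = 6*(⅓) = 2)
t = √6 (t = √(-5 + 11) = √6 ≈ 2.4495)
n(F, m) = 1/(2 + m) (n(F, m) = 1/(m + 2) = 1/(2 + m))
((-12 + 24)*n(8, t))*100 = ((-12 + 24)/(2 + √6))*100 = (12/(2 + √6))*100 = 1200/(2 + √6)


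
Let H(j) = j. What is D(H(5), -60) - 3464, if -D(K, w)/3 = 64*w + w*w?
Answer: -2744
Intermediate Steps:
D(K, w) = -192*w - 3*w**2 (D(K, w) = -3*(64*w + w*w) = -3*(64*w + w**2) = -3*(w**2 + 64*w) = -192*w - 3*w**2)
D(H(5), -60) - 3464 = -3*(-60)*(64 - 60) - 3464 = -3*(-60)*4 - 3464 = 720 - 3464 = -2744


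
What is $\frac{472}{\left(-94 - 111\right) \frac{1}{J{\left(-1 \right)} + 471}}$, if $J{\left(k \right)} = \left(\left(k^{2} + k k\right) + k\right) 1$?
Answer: $- \frac{222784}{205} \approx -1086.8$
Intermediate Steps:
$J{\left(k \right)} = k + 2 k^{2}$ ($J{\left(k \right)} = \left(\left(k^{2} + k^{2}\right) + k\right) 1 = \left(2 k^{2} + k\right) 1 = \left(k + 2 k^{2}\right) 1 = k + 2 k^{2}$)
$\frac{472}{\left(-94 - 111\right) \frac{1}{J{\left(-1 \right)} + 471}} = \frac{472}{\left(-94 - 111\right) \frac{1}{- (1 + 2 \left(-1\right)) + 471}} = \frac{472}{\left(-94 - 111\right) \frac{1}{- (1 - 2) + 471}} = \frac{472}{\left(-205\right) \frac{1}{\left(-1\right) \left(-1\right) + 471}} = \frac{472}{\left(-205\right) \frac{1}{1 + 471}} = \frac{472}{\left(-205\right) \frac{1}{472}} = \frac{472}{- \frac{205}{472}} = 472 \left(- \frac{472}{205}\right) = - \frac{222784}{205}$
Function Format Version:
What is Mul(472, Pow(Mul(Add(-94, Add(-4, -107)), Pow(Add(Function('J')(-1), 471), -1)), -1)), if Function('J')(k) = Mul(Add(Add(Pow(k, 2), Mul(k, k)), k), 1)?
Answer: Rational(-222784, 205) ≈ -1086.8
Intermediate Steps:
Function('J')(k) = Add(k, Mul(2, Pow(k, 2))) (Function('J')(k) = Mul(Add(Add(Pow(k, 2), Pow(k, 2)), k), 1) = Mul(Add(Mul(2, Pow(k, 2)), k), 1) = Mul(Add(k, Mul(2, Pow(k, 2))), 1) = Add(k, Mul(2, Pow(k, 2))))
Mul(472, Pow(Mul(Add(-94, Add(-4, -107)), Pow(Add(Function('J')(-1), 471), -1)), -1)) = Mul(472, Pow(Mul(Add(-94, Add(-4, -107)), Pow(Add(Mul(-1, Add(1, Mul(2, -1))), 471), -1)), -1)) = Mul(472, Pow(Mul(Add(-94, -111), Pow(Add(Mul(-1, Add(1, -2)), 471), -1)), -1)) = Mul(472, Pow(Mul(-205, Pow(Add(Mul(-1, -1), 471), -1)), -1)) = Mul(472, Pow(Mul(-205, Pow(Add(1, 471), -1)), -1)) = Mul(472, Pow(Mul(-205, Pow(472, -1)), -1)) = Mul(472, Pow(Mul(-205, Rational(1, 472)), -1)) = Mul(472, Pow(Rational(-205, 472), -1)) = Mul(472, Rational(-472, 205)) = Rational(-222784, 205)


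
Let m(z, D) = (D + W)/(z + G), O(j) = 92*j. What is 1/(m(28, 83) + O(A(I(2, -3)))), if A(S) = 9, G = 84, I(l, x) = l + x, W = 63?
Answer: 56/46441 ≈ 0.0012058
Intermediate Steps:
m(z, D) = (63 + D)/(84 + z) (m(z, D) = (D + 63)/(z + 84) = (63 + D)/(84 + z))
1/(m(28, 83) + O(A(I(2, -3)))) = 1/((63 + 83)/(84 + 28) + 92*9) = 1/(146/112 + 828) = 1/((1/112)*146 + 828) = 1/(73/56 + 828) = 1/(46441/56) = 56/46441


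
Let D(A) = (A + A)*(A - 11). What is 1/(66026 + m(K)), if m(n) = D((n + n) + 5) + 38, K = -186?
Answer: 1/343516 ≈ 2.9111e-6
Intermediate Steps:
D(A) = 2*A*(-11 + A) (D(A) = (2*A)*(-11 + A) = 2*A*(-11 + A))
m(n) = 38 + 2*(-6 + 2*n)*(5 + 2*n) (m(n) = 2*((n + n) + 5)*(-11 + ((n + n) + 5)) + 38 = 2*(2*n + 5)*(-11 + (2*n + 5)) + 38 = 2*(5 + 2*n)*(-11 + (5 + 2*n)) + 38 = 2*(5 + 2*n)*(-6 + 2*n) + 38 = 2*(-6 + 2*n)*(5 + 2*n) + 38 = 38 + 2*(-6 + 2*n)*(5 + 2*n))
1/(66026 + m(K)) = 1/(66026 + (-22 - 4*(-186) + 8*(-186)²)) = 1/(66026 + (-22 + 744 + 8*34596)) = 1/(66026 + (-22 + 744 + 276768)) = 1/(66026 + 277490) = 1/343516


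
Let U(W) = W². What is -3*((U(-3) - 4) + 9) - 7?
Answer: -49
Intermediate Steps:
-3*((U(-3) - 4) + 9) - 7 = -3*(((-3)² - 4) + 9) - 7 = -3*((9 - 4) + 9) - 7 = -3*(5 + 9) - 7 = -3*14 - 7 = -42 - 7 = -49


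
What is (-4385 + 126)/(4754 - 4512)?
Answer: -4259/242 ≈ -17.599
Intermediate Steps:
(-4385 + 126)/(4754 - 4512) = -4259/242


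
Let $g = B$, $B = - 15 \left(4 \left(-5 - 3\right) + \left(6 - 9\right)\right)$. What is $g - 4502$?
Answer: $-3977$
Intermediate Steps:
$B = 525$ ($B = - 15 \left(4 \left(-8\right) + \left(6 - 9\right)\right) = - 15 \left(-32 - 3\right) = \left(-15\right) \left(-35\right) = 525$)
$g = 525$
$g - 4502 = 525 - 4502 = -3977$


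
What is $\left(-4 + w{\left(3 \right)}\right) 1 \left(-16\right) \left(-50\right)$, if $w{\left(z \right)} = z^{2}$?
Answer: $4000$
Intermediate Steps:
$\left(-4 + w{\left(3 \right)}\right) 1 \left(-16\right) \left(-50\right) = \left(-4 + 3^{2}\right) 1 \left(-16\right) \left(-50\right) = \left(-4 + 9\right) 1 \left(-16\right) \left(-50\right) = 5 \cdot 1 \left(-16\right) \left(-50\right) = 5 \left(-16\right) \left(-50\right) = \left(-80\right) \left(-50\right) = 4000$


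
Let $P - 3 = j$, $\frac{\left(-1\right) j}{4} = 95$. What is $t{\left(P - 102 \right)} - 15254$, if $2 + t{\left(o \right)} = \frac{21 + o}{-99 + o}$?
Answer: $- \frac{4408755}{289} \approx -15255.0$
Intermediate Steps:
$j = -380$ ($j = \left(-4\right) 95 = -380$)
$P = -377$ ($P = 3 - 380 = -377$)
$t{\left(o \right)} = -2 + \frac{21 + o}{-99 + o}$
$t{\left(P - 102 \right)} - 15254 = \frac{219 - \left(-377 - 102\right)}{-99 - 479} - 15254 = \frac{219 - -479}{-99 - 479} - 15254 = \frac{219 + 479}{-578} - 15254 = \left(- \frac{1}{578}\right) 698 - 15254 = - \frac{349}{289} - 15254 = - \frac{4408755}{289}$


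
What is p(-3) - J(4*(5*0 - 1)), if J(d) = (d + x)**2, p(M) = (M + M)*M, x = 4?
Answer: 18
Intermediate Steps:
p(M) = 2*M**2 (p(M) = (2*M)*M = 2*M**2)
J(d) = (4 + d)**2 (J(d) = (d + 4)**2 = (4 + d)**2)
p(-3) - J(4*(5*0 - 1)) = 2*(-3)**2 - (4 + 4*(5*0 - 1))**2 = 2*9 - (4 + 4*(0 - 1))**2 = 18 - (4 + 4*(-1))**2 = 18 - (4 - 4)**2 = 18 - 1*0**2 = 18 - 1*0 = 18 + 0 = 18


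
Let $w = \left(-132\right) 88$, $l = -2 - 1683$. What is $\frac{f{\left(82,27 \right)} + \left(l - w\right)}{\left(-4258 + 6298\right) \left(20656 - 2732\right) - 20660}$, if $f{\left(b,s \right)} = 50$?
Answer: $\frac{9981}{36544300} \approx 0.00027312$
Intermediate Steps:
$l = -1685$ ($l = -2 - 1683 = -1685$)
$w = -11616$
$\frac{f{\left(82,27 \right)} + \left(l - w\right)}{\left(-4258 + 6298\right) \left(20656 - 2732\right) - 20660} = \frac{50 - -9931}{\left(-4258 + 6298\right) \left(20656 - 2732\right) - 20660} = \frac{50 + \left(-1685 + 11616\right)}{2040 \cdot 17924 - 20660} = \frac{50 + 9931}{36564960 - 20660} = \frac{9981}{36544300}$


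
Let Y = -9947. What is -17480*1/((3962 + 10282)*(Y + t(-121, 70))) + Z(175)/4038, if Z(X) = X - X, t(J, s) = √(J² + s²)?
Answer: 21734195/176132878674 + 2185*√19541/176132878674 ≈ 0.00012513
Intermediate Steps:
Z(X) = 0
-17480*1/((3962 + 10282)*(Y + t(-121, 70))) + Z(175)/4038 = -17480*1/((-9947 + √((-121)² + 70²))*(3962 + 10282)) + 0/4038 = -17480*1/(14244*(-9947 + √(14641 + 4900))) + 0*(1/4038) = -17480*1/(14244*(-9947 + √19541)) + 0 = -17480/(-141685068 + 14244*√19541) + 0 = -17480/(-141685068 + 14244*√19541)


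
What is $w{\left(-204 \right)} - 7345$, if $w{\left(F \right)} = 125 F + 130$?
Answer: $-32715$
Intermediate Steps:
$w{\left(F \right)} = 130 + 125 F$
$w{\left(-204 \right)} - 7345 = \left(130 + 125 \left(-204\right)\right) - 7345 = \left(130 - 25500\right) - 7345 = -25370 - 7345 = -32715$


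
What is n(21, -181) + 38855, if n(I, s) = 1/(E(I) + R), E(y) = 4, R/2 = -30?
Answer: 2175879/56 ≈ 38855.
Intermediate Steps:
R = -60 (R = 2*(-30) = -60)
n(I, s) = -1/56 (n(I, s) = 1/(4 - 60) = 1/(-56) = -1/56)
n(21, -181) + 38855 = -1/56 + 38855 = 2175879/56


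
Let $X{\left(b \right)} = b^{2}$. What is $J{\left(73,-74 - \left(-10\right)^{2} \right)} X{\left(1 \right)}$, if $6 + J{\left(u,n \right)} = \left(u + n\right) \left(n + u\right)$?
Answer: $10195$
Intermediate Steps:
$J{\left(u,n \right)} = -6 + \left(n + u\right)^{2}$ ($J{\left(u,n \right)} = -6 + \left(u + n\right) \left(n + u\right) = -6 + \left(n + u\right) \left(n + u\right) = -6 + \left(n + u\right)^{2}$)
$J{\left(73,-74 - \left(-10\right)^{2} \right)} X{\left(1 \right)} = \left(-6 + \left(\left(-74 - \left(-10\right)^{2}\right) + 73\right)^{2}\right) 1^{2} = \left(-6 + \left(\left(-74 - 100\right) + 73\right)^{2}\right) 1 = \left(-6 + \left(-174 + 73\right)^{2}\right) 1 = \left(-6 + \left(-101\right)^{2}\right) 1 = \left(-6 + 10201\right) 1 = 10195 \cdot 1 = 10195$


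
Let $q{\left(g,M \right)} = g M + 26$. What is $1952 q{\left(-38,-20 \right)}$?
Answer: $1534272$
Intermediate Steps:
$q{\left(g,M \right)} = 26 + M g$ ($q{\left(g,M \right)} = M g + 26 = 26 + M g$)
$1952 q{\left(-38,-20 \right)} = 1952 \left(26 - -760\right) = 1952 \left(26 + 760\right) = 1952 \cdot 786 = 1534272$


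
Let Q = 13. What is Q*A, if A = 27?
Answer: 351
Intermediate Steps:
Q*A = 13*27 = 351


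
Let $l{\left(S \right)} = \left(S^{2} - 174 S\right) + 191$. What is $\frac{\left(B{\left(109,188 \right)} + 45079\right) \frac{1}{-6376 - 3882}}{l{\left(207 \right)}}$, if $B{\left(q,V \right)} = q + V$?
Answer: $- \frac{11344}{18007919} \approx -0.00062994$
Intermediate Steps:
$B{\left(q,V \right)} = V + q$
$l{\left(S \right)} = 191 + S^{2} - 174 S$
$\frac{\left(B{\left(109,188 \right)} + 45079\right) \frac{1}{-6376 - 3882}}{l{\left(207 \right)}} = \frac{\left(\left(188 + 109\right) + 45079\right) \frac{1}{-6376 - 3882}}{191 + 207^{2} - 36018} = \frac{\left(297 + 45079\right) \frac{1}{-10258}}{191 + 42849 - 36018} = \frac{45376 \left(- \frac{1}{10258}\right)}{7022} = \left(- \frac{22688}{5129}\right) \frac{1}{7022} = - \frac{11344}{18007919}$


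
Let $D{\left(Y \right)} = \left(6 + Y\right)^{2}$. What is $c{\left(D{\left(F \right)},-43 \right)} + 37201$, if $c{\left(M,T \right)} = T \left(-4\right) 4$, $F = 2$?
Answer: $37889$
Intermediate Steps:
$c{\left(M,T \right)} = - 16 T$ ($c{\left(M,T \right)} = - 4 T 4 = - 16 T$)
$c{\left(D{\left(F \right)},-43 \right)} + 37201 = \left(-16\right) \left(-43\right) + 37201 = 688 + 37201 = 37889$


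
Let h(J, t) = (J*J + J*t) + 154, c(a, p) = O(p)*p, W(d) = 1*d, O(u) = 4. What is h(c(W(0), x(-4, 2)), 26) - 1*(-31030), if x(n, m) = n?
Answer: 31024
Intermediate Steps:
W(d) = d
c(a, p) = 4*p
h(J, t) = 154 + J² + J*t (h(J, t) = (J² + J*t) + 154 = 154 + J² + J*t)
h(c(W(0), x(-4, 2)), 26) - 1*(-31030) = (154 + (4*(-4))² + (4*(-4))*26) - 1*(-31030) = (154 + (-16)² - 16*26) + 31030 = (154 + 256 - 416) + 31030 = -6 + 31030 = 31024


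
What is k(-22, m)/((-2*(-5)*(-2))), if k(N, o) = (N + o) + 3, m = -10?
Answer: 29/20 ≈ 1.4500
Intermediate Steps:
k(N, o) = 3 + N + o
k(-22, m)/((-2*(-5)*(-2))) = (3 - 22 - 10)/((-2*(-5)*(-2))) = -29/(10*(-2)) = -29/(-20) = -29*(-1/20) = 29/20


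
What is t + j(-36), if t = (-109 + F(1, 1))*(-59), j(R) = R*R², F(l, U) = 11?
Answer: -40874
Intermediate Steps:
j(R) = R³
t = 5782 (t = (-109 + 11)*(-59) = -98*(-59) = 5782)
t + j(-36) = 5782 + (-36)³ = 5782 - 46656 = -40874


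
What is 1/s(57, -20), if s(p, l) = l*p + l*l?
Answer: -1/740 ≈ -0.0013514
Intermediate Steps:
s(p, l) = l² + l*p (s(p, l) = l*p + l² = l² + l*p)
1/s(57, -20) = 1/(-20*(-20 + 57)) = 1/(-20*37) = 1/(-740) = -1/740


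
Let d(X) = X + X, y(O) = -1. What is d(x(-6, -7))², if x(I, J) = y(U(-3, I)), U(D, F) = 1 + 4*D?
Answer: 4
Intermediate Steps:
x(I, J) = -1
d(X) = 2*X
d(x(-6, -7))² = (2*(-1))² = (-2)² = 4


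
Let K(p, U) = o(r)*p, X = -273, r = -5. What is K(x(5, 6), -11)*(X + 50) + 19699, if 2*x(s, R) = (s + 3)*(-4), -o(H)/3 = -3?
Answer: 51811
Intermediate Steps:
o(H) = 9 (o(H) = -3*(-3) = 9)
x(s, R) = -6 - 2*s (x(s, R) = ((s + 3)*(-4))/2 = ((3 + s)*(-4))/2 = (-12 - 4*s)/2 = -6 - 2*s)
K(p, U) = 9*p
K(x(5, 6), -11)*(X + 50) + 19699 = (9*(-6 - 2*5))*(-273 + 50) + 19699 = (9*(-6 - 10))*(-223) + 19699 = (9*(-16))*(-223) + 19699 = -144*(-223) + 19699 = 32112 + 19699 = 51811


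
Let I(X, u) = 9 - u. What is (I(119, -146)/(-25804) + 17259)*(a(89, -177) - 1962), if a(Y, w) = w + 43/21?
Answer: -713770539677/19353 ≈ -3.6882e+7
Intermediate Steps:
a(Y, w) = 43/21 + w (a(Y, w) = w + 43*(1/21) = w + 43/21 = 43/21 + w)
(I(119, -146)/(-25804) + 17259)*(a(89, -177) - 1962) = ((9 - 1*(-146))/(-25804) + 17259)*((43/21 - 177) - 1962) = ((9 + 146)*(-1/25804) + 17259)*(-3674/21 - 1962) = (155*(-1/25804) + 17259)*(-44876/21) = (-155/25804 + 17259)*(-44876/21) = (445351081/25804)*(-44876/21) = -713770539677/19353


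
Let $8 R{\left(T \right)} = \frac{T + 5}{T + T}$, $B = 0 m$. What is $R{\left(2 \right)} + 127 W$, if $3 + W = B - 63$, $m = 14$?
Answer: $- \frac{268217}{32} \approx -8381.8$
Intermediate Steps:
$B = 0$ ($B = 0 \cdot 14 = 0$)
$R{\left(T \right)} = \frac{5 + T}{16 T}$ ($R{\left(T \right)} = \frac{\left(T + 5\right) \frac{1}{T + T}}{8} = \frac{\left(5 + T\right) \frac{1}{2 T}}{8} = \frac{\frac{1}{2} \frac{1}{T} \left(5 + T\right)}{8} = \frac{5 + T}{16 T}$)
$W = -66$ ($W = -3 + \left(0 - 63\right) = -3 - 63 = -66$)
$R{\left(2 \right)} + 127 W = \frac{5 + 2}{16 \cdot 2} + 127 \left(-66\right) = \frac{1}{16} \cdot \frac{1}{2} \cdot 7 - 8382 = \frac{7}{32} - 8382 = - \frac{268217}{32}$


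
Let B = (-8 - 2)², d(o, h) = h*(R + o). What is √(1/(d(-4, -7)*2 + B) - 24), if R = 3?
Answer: I*√311790/114 ≈ 4.8981*I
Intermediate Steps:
d(o, h) = h*(3 + o)
B = 100 (B = (-10)² = 100)
√(1/(d(-4, -7)*2 + B) - 24) = √(1/(-7*(3 - 4)*2 + 100) - 24) = √(1/(-7*(-1)*2 + 100) - 24) = √(1/(7*2 + 100) - 24) = √(1/(14 + 100) - 24) = √(1/114 - 24) = √(-2735/114) = I*√311790/114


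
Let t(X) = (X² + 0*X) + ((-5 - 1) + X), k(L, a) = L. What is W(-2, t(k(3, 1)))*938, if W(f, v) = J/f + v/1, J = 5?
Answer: 3283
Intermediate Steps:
t(X) = -6 + X + X² (t(X) = (X² + 0) + (-6 + X) = X² + (-6 + X) = -6 + X + X²)
W(f, v) = v + 5/f (W(f, v) = 5/f + v/1 = 5/f + v*1 = 5/f + v = v + 5/f)
W(-2, t(k(3, 1)))*938 = ((-6 + 3 + 3²) + 5/(-2))*938 = ((-6 + 3 + 9) + 5*(-½))*938 = (6 - 5/2)*938 = (7/2)*938 = 3283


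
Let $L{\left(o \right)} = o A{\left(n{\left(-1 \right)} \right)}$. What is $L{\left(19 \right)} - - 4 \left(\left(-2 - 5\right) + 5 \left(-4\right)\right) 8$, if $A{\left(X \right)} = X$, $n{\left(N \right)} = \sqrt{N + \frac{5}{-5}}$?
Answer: $-864 + 19 i \sqrt{2} \approx -864.0 + 26.87 i$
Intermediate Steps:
$n{\left(N \right)} = \sqrt{-1 + N}$ ($n{\left(N \right)} = \sqrt{N + 5 \left(- \frac{1}{5}\right)} = \sqrt{N - 1} = \sqrt{-1 + N}$)
$L{\left(o \right)} = i o \sqrt{2}$ ($L{\left(o \right)} = o \sqrt{-1 - 1} = o \sqrt{-2} = o i \sqrt{2} = i o \sqrt{2}$)
$L{\left(19 \right)} - - 4 \left(\left(-2 - 5\right) + 5 \left(-4\right)\right) 8 = i 19 \sqrt{2} - - 4 \left(\left(-2 - 5\right) + 5 \left(-4\right)\right) 8 = 19 i \sqrt{2} - - 4 \left(-7 - 20\right) 8 = 19 i \sqrt{2} - \left(-4\right) \left(-27\right) 8 = 19 i \sqrt{2} - 108 \cdot 8 = 19 i \sqrt{2} - 864 = -864 + 19 i \sqrt{2}$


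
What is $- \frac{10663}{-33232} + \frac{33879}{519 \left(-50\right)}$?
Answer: $- \frac{141527013}{143728400} \approx -0.98468$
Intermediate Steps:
$- \frac{10663}{-33232} + \frac{33879}{519 \left(-50\right)} = \left(-10663\right) \left(- \frac{1}{33232}\right) + \frac{33879}{-25950} = \frac{10663}{33232} + 33879 \left(- \frac{1}{25950}\right) = \frac{10663}{33232} - \frac{11293}{8650} = - \frac{141527013}{143728400}$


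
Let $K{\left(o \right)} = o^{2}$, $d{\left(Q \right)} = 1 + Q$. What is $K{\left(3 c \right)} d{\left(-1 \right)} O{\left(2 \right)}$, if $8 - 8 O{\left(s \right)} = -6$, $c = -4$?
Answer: $0$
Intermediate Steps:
$O{\left(s \right)} = \frac{7}{4}$ ($O{\left(s \right)} = 1 - - \frac{3}{4} = 1 + \frac{3}{4} = \frac{7}{4}$)
$K{\left(3 c \right)} d{\left(-1 \right)} O{\left(2 \right)} = \left(3 \left(-4\right)\right)^{2} \left(1 - 1\right) \frac{7}{4} = \left(-12\right)^{2} \cdot 0 \cdot \frac{7}{4} = 144 \cdot 0 \cdot \frac{7}{4} = 0 \cdot \frac{7}{4} = 0$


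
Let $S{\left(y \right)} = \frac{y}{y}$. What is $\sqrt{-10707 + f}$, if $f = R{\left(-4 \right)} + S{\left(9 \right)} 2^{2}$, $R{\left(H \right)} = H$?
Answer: $i \sqrt{10707} \approx 103.47 i$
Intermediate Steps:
$S{\left(y \right)} = 1$
$f = 0$ ($f = -4 + 1 \cdot 2^{2} = -4 + 1 \cdot 4 = -4 + 4 = 0$)
$\sqrt{-10707 + f} = \sqrt{-10707 + 0} = \sqrt{-10707} = i \sqrt{10707}$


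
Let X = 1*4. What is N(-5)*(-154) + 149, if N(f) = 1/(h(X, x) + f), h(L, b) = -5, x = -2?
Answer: 822/5 ≈ 164.40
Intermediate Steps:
X = 4
N(f) = 1/(-5 + f)
N(-5)*(-154) + 149 = -154/(-5 - 5) + 149 = -154/(-10) + 149 = -⅒*(-154) + 149 = 77/5 + 149 = 822/5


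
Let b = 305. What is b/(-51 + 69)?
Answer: 305/18 ≈ 16.944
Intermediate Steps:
b/(-51 + 69) = 305/(-51 + 69) = 305/18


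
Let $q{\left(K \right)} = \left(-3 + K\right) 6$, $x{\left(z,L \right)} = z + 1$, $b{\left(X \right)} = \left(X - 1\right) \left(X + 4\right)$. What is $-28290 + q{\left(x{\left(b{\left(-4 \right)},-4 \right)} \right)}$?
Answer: $-28302$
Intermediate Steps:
$b{\left(X \right)} = \left(-1 + X\right) \left(4 + X\right)$
$x{\left(z,L \right)} = 1 + z$
$q{\left(K \right)} = -18 + 6 K$
$-28290 + q{\left(x{\left(b{\left(-4 \right)},-4 \right)} \right)} = -28290 - \left(18 - 6 \left(1 + \left(-4 + \left(-4\right)^{2} + 3 \left(-4\right)\right)\right)\right) = -28290 - \left(18 - 6 \left(1 - 0\right)\right) = -28290 - \left(18 - 6 \left(1 + 0\right)\right) = -28290 + \left(-18 + 6 \cdot 1\right) = -28290 + \left(-18 + 6\right) = -28290 - 12 = -28302$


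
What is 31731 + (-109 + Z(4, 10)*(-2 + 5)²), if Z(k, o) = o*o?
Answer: 32522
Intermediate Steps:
Z(k, o) = o²
31731 + (-109 + Z(4, 10)*(-2 + 5)²) = 31731 + (-109 + 10²*(-2 + 5)²) = 31731 + (-109 + 100*3²) = 31731 + (-109 + 100*9) = 31731 + (-109 + 900) = 31731 + 791 = 32522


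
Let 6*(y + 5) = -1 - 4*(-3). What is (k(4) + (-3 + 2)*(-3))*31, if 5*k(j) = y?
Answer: 2201/30 ≈ 73.367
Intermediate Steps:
y = -19/6 (y = -5 + (-1 - 4*(-3))/6 = -5 + (-1 + 12)/6 = -5 + (1/6)*11 = -5 + 11/6 = -19/6 ≈ -3.1667)
k(j) = -19/30 (k(j) = (1/5)*(-19/6) = -19/30)
(k(4) + (-3 + 2)*(-3))*31 = (-19/30 + (-3 + 2)*(-3))*31 = (-19/30 - 1*(-3))*31 = (-19/30 + 3)*31 = (71/30)*31 = 2201/30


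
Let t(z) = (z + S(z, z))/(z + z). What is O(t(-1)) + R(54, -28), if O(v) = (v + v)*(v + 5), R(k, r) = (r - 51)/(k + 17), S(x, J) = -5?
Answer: 3329/71 ≈ 46.887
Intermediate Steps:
t(z) = (-5 + z)/(2*z) (t(z) = (z - 5)/(z + z) = (-5 + z)/((2*z)) = (-5 + z)*(1/(2*z)) = (-5 + z)/(2*z))
R(k, r) = (-51 + r)/(17 + k)
O(v) = 2*v*(5 + v) (O(v) = (2*v)*(5 + v) = 2*v*(5 + v))
O(t(-1)) + R(54, -28) = 2*((½)*(-5 - 1)/(-1))*(5 + (½)*(-5 - 1)/(-1)) + (-51 - 28)/(17 + 54) = 2*((½)*(-1)*(-6))*(5 + (½)*(-1)*(-6)) - 79/71 = 2*3*(5 + 3) + (1/71)*(-79) = 2*3*8 - 79/71 = 48 - 79/71 = 3329/71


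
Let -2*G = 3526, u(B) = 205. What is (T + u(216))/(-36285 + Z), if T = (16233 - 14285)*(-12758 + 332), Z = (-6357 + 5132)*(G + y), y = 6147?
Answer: 24205643/5406685 ≈ 4.4770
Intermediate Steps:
G = -1763 (G = -½*3526 = -1763)
Z = -5370400 (Z = (-6357 + 5132)*(-1763 + 6147) = -1225*4384 = -5370400)
T = -24205848 (T = 1948*(-12426) = -24205848)
(T + u(216))/(-36285 + Z) = (-24205848 + 205)/(-36285 - 5370400) = -24205643/(-5406685) = -24205643*(-1/5406685) = 24205643/5406685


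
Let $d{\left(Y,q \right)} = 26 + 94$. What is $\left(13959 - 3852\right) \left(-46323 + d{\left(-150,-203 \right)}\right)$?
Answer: $-466973721$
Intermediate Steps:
$d{\left(Y,q \right)} = 120$
$\left(13959 - 3852\right) \left(-46323 + d{\left(-150,-203 \right)}\right) = \left(13959 - 3852\right) \left(-46323 + 120\right) = 10107 \left(-46203\right) = -466973721$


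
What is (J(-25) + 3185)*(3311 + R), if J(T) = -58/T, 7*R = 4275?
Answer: 2187457716/175 ≈ 1.2500e+7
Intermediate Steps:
R = 4275/7 (R = (⅐)*4275 = 4275/7 ≈ 610.71)
(J(-25) + 3185)*(3311 + R) = (-58/(-25) + 3185)*(3311 + 4275/7) = (-58*(-1/25) + 3185)*(27452/7) = (58/25 + 3185)*(27452/7) = (79683/25)*(27452/7) = 2187457716/175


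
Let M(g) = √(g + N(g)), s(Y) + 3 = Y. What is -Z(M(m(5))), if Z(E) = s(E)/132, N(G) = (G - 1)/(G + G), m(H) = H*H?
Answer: 1/44 - 7*√13/660 ≈ -0.015513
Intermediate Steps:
m(H) = H²
N(G) = (-1 + G)/(2*G) (N(G) = (-1 + G)/((2*G)) = (-1 + G)*(1/(2*G)) = (-1 + G)/(2*G))
s(Y) = -3 + Y
M(g) = √(g + (-1 + g)/(2*g))
Z(E) = -1/44 + E/132 (Z(E) = (-3 + E)/132 = (-3 + E)*(1/132) = -1/44 + E/132)
-Z(M(m(5))) = -(-1/44 + (√(2 - 2/(5²) + 4*5²)/2)/132) = -(-1/44 + (√(2 - 2/25 + 4*25)/2)/132) = -(-1/44 + (√(2 - 2*1/25 + 100)/2)/132) = -(-1/44 + (√(2 - 2/25 + 100)/2)/132) = -(-1/44 + (√(2548/25)/2)/132) = -(-1/44 + ((14*√13/5)/2)/132) = -(-1/44 + (7*√13/5)/132) = -(-1/44 + 7*√13/660) = 1/44 - 7*√13/660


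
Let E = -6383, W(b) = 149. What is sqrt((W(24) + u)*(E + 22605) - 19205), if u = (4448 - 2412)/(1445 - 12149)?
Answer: 5*sqrt(171490152774)/1338 ≈ 1547.5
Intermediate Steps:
u = -509/2676 (u = 2036/(-10704) = 2036*(-1/10704) = -509/2676 ≈ -0.19021)
sqrt((W(24) + u)*(E + 22605) - 19205) = sqrt((149 - 509/2676)*(-6383 + 22605) - 19205) = sqrt((398215/2676)*16222 - 19205) = sqrt(3229921865/1338 - 19205) = sqrt(3204225575/1338) = 5*sqrt(171490152774)/1338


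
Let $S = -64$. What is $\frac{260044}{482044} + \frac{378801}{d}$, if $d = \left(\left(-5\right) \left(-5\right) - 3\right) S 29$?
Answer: $- \frac{42995158159}{4920705152} \approx -8.7376$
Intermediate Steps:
$d = -40832$ ($d = \left(\left(-5\right) \left(-5\right) - 3\right) \left(-64\right) 29 = \left(25 - 3\right) \left(-64\right) 29 = 22 \left(-64\right) 29 = \left(-1408\right) 29 = -40832$)
$\frac{260044}{482044} + \frac{378801}{d} = \frac{260044}{482044} + \frac{378801}{-40832} = 260044 \cdot \frac{1}{482044} + 378801 \left(- \frac{1}{40832}\right) = \frac{65011}{120511} - \frac{378801}{40832} = - \frac{42995158159}{4920705152}$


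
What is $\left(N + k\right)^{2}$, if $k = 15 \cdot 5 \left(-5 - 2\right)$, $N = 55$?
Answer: $220900$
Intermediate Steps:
$k = -525$ ($k = 15 \cdot 5 \left(-7\right) = 15 \left(-35\right) = -525$)
$\left(N + k\right)^{2} = \left(55 - 525\right)^{2} = \left(-470\right)^{2} = 220900$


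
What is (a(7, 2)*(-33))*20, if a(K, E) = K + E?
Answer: -5940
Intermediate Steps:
a(K, E) = E + K
(a(7, 2)*(-33))*20 = ((2 + 7)*(-33))*20 = (9*(-33))*20 = -297*20 = -5940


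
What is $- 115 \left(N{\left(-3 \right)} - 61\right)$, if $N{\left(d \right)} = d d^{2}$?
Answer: $10120$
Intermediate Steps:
$N{\left(d \right)} = d^{3}$
$- 115 \left(N{\left(-3 \right)} - 61\right) = - 115 \left(\left(-3\right)^{3} - 61\right) = - 115 \left(-27 - 61\right) = \left(-115\right) \left(-88\right) = 10120$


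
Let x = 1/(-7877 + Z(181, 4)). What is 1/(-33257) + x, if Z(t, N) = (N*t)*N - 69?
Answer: -38307/167947850 ≈ -0.00022809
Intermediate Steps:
Z(t, N) = -69 + t*N² (Z(t, N) = t*N² - 69 = -69 + t*N²)
x = -1/5050 (x = 1/(-7877 + (-69 + 181*4²)) = 1/(-7877 + (-69 + 181*16)) = 1/(-7877 + (-69 + 2896)) = 1/(-7877 + 2827) = 1/(-5050) = -1/5050 ≈ -0.00019802)
1/(-33257) + x = 1/(-33257) - 1/5050 = -1/33257 - 1/5050 = -38307/167947850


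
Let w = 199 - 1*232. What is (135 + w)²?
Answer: 10404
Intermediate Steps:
w = -33 (w = 199 - 232 = -33)
(135 + w)² = (135 - 33)² = 102² = 10404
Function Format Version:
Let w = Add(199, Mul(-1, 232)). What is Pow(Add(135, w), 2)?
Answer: 10404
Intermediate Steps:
w = -33 (w = Add(199, -232) = -33)
Pow(Add(135, w), 2) = Pow(Add(135, -33), 2) = Pow(102, 2) = 10404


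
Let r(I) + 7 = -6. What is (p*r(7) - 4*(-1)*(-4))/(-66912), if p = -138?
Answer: -889/33456 ≈ -0.026572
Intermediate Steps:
r(I) = -13 (r(I) = -7 - 6 = -13)
(p*r(7) - 4*(-1)*(-4))/(-66912) = (-138*(-13) - 4*(-1)*(-4))/(-66912) = (1794 + 4*(-4))*(-1/66912) = (1794 - 16)*(-1/66912) = 1778*(-1/66912) = -889/33456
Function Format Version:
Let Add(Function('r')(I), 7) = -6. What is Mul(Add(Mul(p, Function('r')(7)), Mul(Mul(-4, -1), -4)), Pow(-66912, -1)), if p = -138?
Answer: Rational(-889, 33456) ≈ -0.026572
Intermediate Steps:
Function('r')(I) = -13 (Function('r')(I) = Add(-7, -6) = -13)
Mul(Add(Mul(p, Function('r')(7)), Mul(Mul(-4, -1), -4)), Pow(-66912, -1)) = Mul(Add(Mul(-138, -13), Mul(Mul(-4, -1), -4)), Pow(-66912, -1)) = Mul(Add(1794, Mul(4, -4)), Rational(-1, 66912)) = Mul(Add(1794, -16), Rational(-1, 66912)) = Mul(1778, Rational(-1, 66912)) = Rational(-889, 33456)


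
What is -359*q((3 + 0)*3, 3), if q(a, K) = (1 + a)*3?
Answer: -10770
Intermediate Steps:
q(a, K) = 3 + 3*a
-359*q((3 + 0)*3, 3) = -359*(3 + 3*((3 + 0)*3)) = -359*(3 + 3*(3*3)) = -359*(3 + 3*9) = -359*(3 + 27) = -359*30 = -10770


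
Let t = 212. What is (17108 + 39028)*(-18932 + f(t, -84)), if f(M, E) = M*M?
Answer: 1460209632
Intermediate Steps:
f(M, E) = M**2
(17108 + 39028)*(-18932 + f(t, -84)) = (17108 + 39028)*(-18932 + 212**2) = 56136*(-18932 + 44944) = 56136*26012 = 1460209632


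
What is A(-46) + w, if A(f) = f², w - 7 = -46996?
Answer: -44873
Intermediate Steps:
w = -46989 (w = 7 - 46996 = -46989)
A(-46) + w = (-46)² - 46989 = 2116 - 46989 = -44873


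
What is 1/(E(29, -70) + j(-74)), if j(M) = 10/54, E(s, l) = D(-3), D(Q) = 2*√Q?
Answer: 135/8773 - 1458*I*√3/8773 ≈ 0.015388 - 0.28785*I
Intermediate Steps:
E(s, l) = 2*I*√3 (E(s, l) = 2*√(-3) = 2*(I*√3) = 2*I*√3)
j(M) = 5/27 (j(M) = 10*(1/54) = 5/27)
1/(E(29, -70) + j(-74)) = 1/(2*I*√3 + 5/27) = 1/(5/27 + 2*I*√3)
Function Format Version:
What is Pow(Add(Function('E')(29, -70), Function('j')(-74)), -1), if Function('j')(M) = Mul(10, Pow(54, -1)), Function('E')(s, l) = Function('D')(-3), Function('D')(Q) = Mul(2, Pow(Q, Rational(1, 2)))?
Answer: Add(Rational(135, 8773), Mul(Rational(-1458, 8773), I, Pow(3, Rational(1, 2)))) ≈ Add(0.015388, Mul(-0.28785, I))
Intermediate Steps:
Function('E')(s, l) = Mul(2, I, Pow(3, Rational(1, 2))) (Function('E')(s, l) = Mul(2, Pow(-3, Rational(1, 2))) = Mul(2, Mul(I, Pow(3, Rational(1, 2)))) = Mul(2, I, Pow(3, Rational(1, 2))))
Function('j')(M) = Rational(5, 27) (Function('j')(M) = Mul(10, Rational(1, 54)) = Rational(5, 27))
Pow(Add(Function('E')(29, -70), Function('j')(-74)), -1) = Pow(Add(Mul(2, I, Pow(3, Rational(1, 2))), Rational(5, 27)), -1) = Pow(Add(Rational(5, 27), Mul(2, I, Pow(3, Rational(1, 2)))), -1)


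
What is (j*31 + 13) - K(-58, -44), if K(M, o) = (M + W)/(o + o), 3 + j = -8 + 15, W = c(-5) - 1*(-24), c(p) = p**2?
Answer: 12047/88 ≈ 136.90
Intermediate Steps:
W = 49 (W = (-5)**2 - 1*(-24) = 25 + 24 = 49)
j = 4 (j = -3 + (-8 + 15) = -3 + 7 = 4)
K(M, o) = (49 + M)/(2*o) (K(M, o) = (M + 49)/(o + o) = (49 + M)/((2*o)) = (49 + M)*(1/(2*o)) = (49 + M)/(2*o))
(j*31 + 13) - K(-58, -44) = (4*31 + 13) - (49 - 58)/(2*(-44)) = (124 + 13) - (-1)*(-9)/(2*44) = 137 - 1*9/88 = 137 - 9/88 = 12047/88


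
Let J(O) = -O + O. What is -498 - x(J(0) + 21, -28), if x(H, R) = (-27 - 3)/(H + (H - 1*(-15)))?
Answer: -9452/19 ≈ -497.47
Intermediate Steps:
J(O) = 0
x(H, R) = -30/(15 + 2*H) (x(H, R) = -30/(H + (H + 15)) = -30/(H + (15 + H)) = -30/(15 + 2*H))
-498 - x(J(0) + 21, -28) = -498 - (-30)/(15 + 2*(0 + 21)) = -498 - (-30)/(15 + 2*21) = -498 - (-30)/(15 + 42) = -498 - (-30)/57 = -498 - 1*(-10/19) = -498 + 10/19 = -9452/19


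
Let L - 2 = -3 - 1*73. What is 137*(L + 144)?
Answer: 9590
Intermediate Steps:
L = -74 (L = 2 + (-3 - 1*73) = 2 + (-3 - 73) = 2 - 76 = -74)
137*(L + 144) = 137*(-74 + 144) = 137*70 = 9590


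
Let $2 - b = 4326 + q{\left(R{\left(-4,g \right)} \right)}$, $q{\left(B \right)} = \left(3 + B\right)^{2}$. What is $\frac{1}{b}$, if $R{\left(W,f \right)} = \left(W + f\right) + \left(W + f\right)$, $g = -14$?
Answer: $- \frac{1}{5413} \approx -0.00018474$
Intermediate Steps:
$R{\left(W,f \right)} = 2 W + 2 f$
$b = -5413$ ($b = 2 - \left(4326 + \left(3 + \left(2 \left(-4\right) + 2 \left(-14\right)\right)\right)^{2}\right) = 2 - \left(4326 + \left(3 - 36\right)^{2}\right) = 2 - \left(4326 + \left(-33\right)^{2}\right) = 2 - \left(4326 + 1089\right) = 2 - 5415 = -5413$)
$\frac{1}{b} = \frac{1}{-5413} = - \frac{1}{5413}$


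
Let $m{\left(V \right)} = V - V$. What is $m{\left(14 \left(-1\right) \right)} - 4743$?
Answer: $-4743$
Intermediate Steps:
$m{\left(V \right)} = 0$
$m{\left(14 \left(-1\right) \right)} - 4743 = 0 - 4743 = -4743$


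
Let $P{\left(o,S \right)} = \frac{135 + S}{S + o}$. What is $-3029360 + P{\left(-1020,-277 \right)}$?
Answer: $- \frac{3929079778}{1297} \approx -3.0294 \cdot 10^{6}$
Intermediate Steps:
$P{\left(o,S \right)} = \frac{135 + S}{S + o}$
$-3029360 + P{\left(-1020,-277 \right)} = -3029360 + \frac{135 - 277}{-277 - 1020} = -3029360 + \frac{1}{-1297} \left(-142\right) = -3029360 - - \frac{142}{1297} = -3029360 + \frac{142}{1297} = - \frac{3929079778}{1297}$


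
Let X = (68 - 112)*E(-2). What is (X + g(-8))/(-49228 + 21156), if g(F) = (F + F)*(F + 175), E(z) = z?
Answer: 323/3509 ≈ 0.092049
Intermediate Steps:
g(F) = 2*F*(175 + F) (g(F) = (2*F)*(175 + F) = 2*F*(175 + F))
X = 88 (X = (68 - 112)*(-2) = -44*(-2) = 88)
(X + g(-8))/(-49228 + 21156) = (88 + 2*(-8)*(175 - 8))/(-49228 + 21156) = (88 + 2*(-8)*167)/(-28072) = (88 - 2672)*(-1/28072) = -2584*(-1/28072) = 323/3509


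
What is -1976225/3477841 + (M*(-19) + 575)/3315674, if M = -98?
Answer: -6544042352133/11531386979834 ≈ -0.56750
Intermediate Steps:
-1976225/3477841 + (M*(-19) + 575)/3315674 = -1976225/3477841 + (-98*(-19) + 575)/3315674 = -1976225*1/3477841 + (1862 + 575)*(1/3315674) = -1976225/3477841 + 2437*(1/3315674) = -1976225/3477841 + 2437/3315674 = -6544042352133/11531386979834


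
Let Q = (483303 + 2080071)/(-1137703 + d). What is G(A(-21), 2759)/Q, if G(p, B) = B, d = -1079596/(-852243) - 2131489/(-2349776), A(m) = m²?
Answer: -897990289506539328797/733337411884567776 ≈ -1224.5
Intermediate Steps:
d = 621907907189/286082878224 (d = -1079596*(-1/852243) - 2131489*(-1/2349776) = 154228/121749 + 2131489/2349776 = 621907907189/286082878224 ≈ 2.1739)
Q = -733337411884567776/325476726896172283 (Q = (483303 + 2080071)/(-1137703 + 621907907189/286082878224) = 2563374/(-325476726896172283/286082878224) = 2563374*(-286082878224/325476726896172283) = -733337411884567776/325476726896172283 ≈ -2.2531)
G(A(-21), 2759)/Q = 2759/(-733337411884567776/325476726896172283) = 2759*(-325476726896172283/733337411884567776) = -897990289506539328797/733337411884567776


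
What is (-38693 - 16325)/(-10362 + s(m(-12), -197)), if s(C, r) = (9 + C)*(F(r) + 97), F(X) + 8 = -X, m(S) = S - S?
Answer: 27509/3894 ≈ 7.0645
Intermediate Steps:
m(S) = 0
F(X) = -8 - X
s(C, r) = (9 + C)*(89 - r) (s(C, r) = (9 + C)*((-8 - r) + 97) = (9 + C)*(89 - r))
(-38693 - 16325)/(-10362 + s(m(-12), -197)) = (-38693 - 16325)/(-10362 + (801 - 9*(-197) + 89*0 - 1*0*(-197))) = -55018/(-10362 + (801 + 1773 + 0 + 0)) = -55018/(-10362 + 2574) = -55018/(-7788) = -55018*(-1/7788) = 27509/3894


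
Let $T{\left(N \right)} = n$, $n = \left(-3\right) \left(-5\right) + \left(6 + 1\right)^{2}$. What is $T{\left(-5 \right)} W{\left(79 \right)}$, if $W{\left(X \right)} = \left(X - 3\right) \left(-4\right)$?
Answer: $-19456$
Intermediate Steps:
$W{\left(X \right)} = 12 - 4 X$ ($W{\left(X \right)} = \left(-3 + X\right) \left(-4\right) = 12 - 4 X$)
$n = 64$ ($n = 15 + 7^{2} = 15 + 49 = 64$)
$T{\left(N \right)} = 64$
$T{\left(-5 \right)} W{\left(79 \right)} = 64 \left(12 - 316\right) = 64 \left(-304\right) = -19456$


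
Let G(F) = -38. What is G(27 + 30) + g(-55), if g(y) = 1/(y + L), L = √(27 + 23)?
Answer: -22621/595 - √2/595 ≈ -38.021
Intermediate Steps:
L = 5*√2 (L = √50 = 5*√2 ≈ 7.0711)
g(y) = 1/(y + 5*√2)
G(27 + 30) + g(-55) = -38 + 1/(-55 + 5*√2)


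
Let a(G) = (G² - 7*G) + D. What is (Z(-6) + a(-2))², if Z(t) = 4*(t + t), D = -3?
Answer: 1089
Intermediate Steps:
a(G) = -3 + G² - 7*G (a(G) = (G² - 7*G) - 3 = -3 + G² - 7*G)
Z(t) = 8*t (Z(t) = 4*(2*t) = 8*t)
(Z(-6) + a(-2))² = (8*(-6) + (-3 + (-2)² - 7*(-2)))² = (-48 + (-3 + 4 + 14))² = (-48 + 15)² = (-33)² = 1089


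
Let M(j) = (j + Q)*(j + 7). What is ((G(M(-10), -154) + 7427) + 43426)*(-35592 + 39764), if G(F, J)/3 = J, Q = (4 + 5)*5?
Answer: 210231252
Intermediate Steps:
Q = 45 (Q = 9*5 = 45)
M(j) = (7 + j)*(45 + j) (M(j) = (j + 45)*(j + 7) = (45 + j)*(7 + j) = (7 + j)*(45 + j))
G(F, J) = 3*J
((G(M(-10), -154) + 7427) + 43426)*(-35592 + 39764) = ((3*(-154) + 7427) + 43426)*(-35592 + 39764) = ((-462 + 7427) + 43426)*4172 = (6965 + 43426)*4172 = 50391*4172 = 210231252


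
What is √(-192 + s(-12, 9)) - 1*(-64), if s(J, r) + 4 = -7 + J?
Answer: 64 + I*√215 ≈ 64.0 + 14.663*I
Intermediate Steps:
s(J, r) = -11 + J (s(J, r) = -4 + (-7 + J) = -11 + J)
√(-192 + s(-12, 9)) - 1*(-64) = √(-192 + (-11 - 12)) - 1*(-64) = √(-192 - 23) + 64 = √(-215) + 64 = I*√215 + 64 = 64 + I*√215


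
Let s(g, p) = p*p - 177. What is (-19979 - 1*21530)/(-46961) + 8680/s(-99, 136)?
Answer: 166860693/122896937 ≈ 1.3577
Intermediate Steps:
s(g, p) = -177 + p**2 (s(g, p) = p**2 - 177 = -177 + p**2)
(-19979 - 1*21530)/(-46961) + 8680/s(-99, 136) = (-19979 - 1*21530)/(-46961) + 8680/(-177 + 136**2) = (-19979 - 21530)*(-1/46961) + 8680/(-177 + 18496) = -41509*(-1/46961) + 8680/18319 = 41509/46961 + 8680*(1/18319) = 41509/46961 + 1240/2617 = 166860693/122896937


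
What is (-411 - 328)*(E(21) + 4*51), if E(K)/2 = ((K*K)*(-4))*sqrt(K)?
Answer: -150756 + 2607192*sqrt(21) ≈ 1.1797e+7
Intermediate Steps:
E(K) = -8*K**(5/2) (E(K) = 2*(((K*K)*(-4))*sqrt(K)) = 2*((K**2*(-4))*sqrt(K)) = 2*((-4*K**2)*sqrt(K)) = 2*(-4*K**(5/2)) = -8*K**(5/2))
(-411 - 328)*(E(21) + 4*51) = (-411 - 328)*(-3528*sqrt(21) + 4*51) = -739*(-3528*sqrt(21) + 204) = -739*(204 - 3528*sqrt(21)) = -150756 + 2607192*sqrt(21)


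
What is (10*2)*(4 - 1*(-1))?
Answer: 100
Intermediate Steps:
(10*2)*(4 - 1*(-1)) = 20*(4 + 1) = 20*5 = 100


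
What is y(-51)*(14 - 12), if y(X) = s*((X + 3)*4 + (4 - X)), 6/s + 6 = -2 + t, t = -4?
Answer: 137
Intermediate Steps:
s = -½ (s = 6/(-6 + (-2 - 4)) = 6/(-6 - 6) = 6/(-12) = 6*(-1/12) = -½ ≈ -0.50000)
y(X) = -8 - 3*X/2 (y(X) = -((X + 3)*4 + (4 - X))/2 = -((3 + X)*4 + (4 - X))/2 = -((12 + 4*X) + (4 - X))/2 = -(16 + 3*X)/2 = -8 - 3*X/2)
y(-51)*(14 - 12) = (-8 - 3/2*(-51))*(14 - 12) = (-8 + 153/2)*2 = (137/2)*2 = 137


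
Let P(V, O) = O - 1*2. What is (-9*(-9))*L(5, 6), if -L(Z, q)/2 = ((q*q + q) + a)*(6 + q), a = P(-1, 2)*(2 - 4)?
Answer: -81648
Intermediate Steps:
P(V, O) = -2 + O (P(V, O) = O - 2 = -2 + O)
a = 0 (a = (-2 + 2)*(2 - 4) = 0*(-2) = 0)
L(Z, q) = -2*(6 + q)*(q + q²) (L(Z, q) = -2*((q*q + q) + 0)*(6 + q) = -2*((q² + q) + 0)*(6 + q) = -2*((q + q²) + 0)*(6 + q) = -2*(q + q²)*(6 + q) = -2*(6 + q)*(q + q²))
(-9*(-9))*L(5, 6) = (-9*(-9))*(2*6*(-6 - 1*6² - 7*6)) = 81*(2*6*(-6 - 1*36 - 42)) = 81*(2*6*(-6 - 36 - 42)) = 81*(2*6*(-84)) = 81*(-1008) = -81648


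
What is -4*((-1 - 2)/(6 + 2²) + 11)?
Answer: -214/5 ≈ -42.800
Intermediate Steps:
-4*((-1 - 2)/(6 + 2²) + 11) = -4*(-3/(6 + 4) + 11) = -4*(-3/10 + 11) = -4*107/10 = -214/5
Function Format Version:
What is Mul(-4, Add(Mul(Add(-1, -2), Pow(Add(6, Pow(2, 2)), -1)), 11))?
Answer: Rational(-214, 5) ≈ -42.800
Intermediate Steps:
Mul(-4, Add(Mul(Add(-1, -2), Pow(Add(6, Pow(2, 2)), -1)), 11)) = Mul(-4, Add(Mul(-3, Pow(Add(6, 4), -1)), 11)) = Mul(-4, Add(Mul(-3, Pow(10, -1)), 11)) = Mul(-4, Add(Mul(-3, Rational(1, 10)), 11)) = Mul(-4, Add(Rational(-3, 10), 11)) = Mul(-4, Rational(107, 10)) = Rational(-214, 5)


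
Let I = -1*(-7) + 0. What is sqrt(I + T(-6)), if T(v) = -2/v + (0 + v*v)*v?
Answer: I*sqrt(1878)/3 ≈ 14.445*I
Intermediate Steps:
I = 7 (I = 7 + 0 = 7)
T(v) = v**3 - 2/v (T(v) = -2/v + (0 + v**2)*v = -2/v + v**2*v = -2/v + v**3 = v**3 - 2/v)
sqrt(I + T(-6)) = sqrt(7 + (-2 + (-6)**4)/(-6)) = sqrt(7 - (-2 + 1296)/6) = sqrt(7 - 1/6*1294) = sqrt(7 - 647/3) = sqrt(-626/3) = I*sqrt(1878)/3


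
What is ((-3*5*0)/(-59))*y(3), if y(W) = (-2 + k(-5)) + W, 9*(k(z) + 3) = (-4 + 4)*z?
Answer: 0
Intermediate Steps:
k(z) = -3 (k(z) = -3 + ((-4 + 4)*z)/9 = -3 + (0*z)/9 = -3 + (⅑)*0 = -3 + 0 = -3)
y(W) = -5 + W (y(W) = (-2 - 3) + W = -5 + W)
((-3*5*0)/(-59))*y(3) = ((-3*5*0)/(-59))*(-5 + 3) = (-15*0*(-1/59))*(-2) = (0*(-1/59))*(-2) = 0*(-2) = 0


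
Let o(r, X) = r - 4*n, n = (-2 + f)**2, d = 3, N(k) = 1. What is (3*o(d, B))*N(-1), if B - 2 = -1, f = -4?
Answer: -423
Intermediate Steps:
B = 1 (B = 2 - 1 = 1)
n = 36 (n = (-2 - 4)**2 = (-6)**2 = 36)
o(r, X) = -144 + r (o(r, X) = r - 4*36 = r - 144 = -144 + r)
(3*o(d, B))*N(-1) = (3*(-144 + 3))*1 = (3*(-141))*1 = -423*1 = -423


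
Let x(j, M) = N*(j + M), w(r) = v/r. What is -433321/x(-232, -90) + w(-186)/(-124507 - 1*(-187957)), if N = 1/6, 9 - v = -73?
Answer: 1095840951707/135719550 ≈ 8074.3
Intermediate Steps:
v = 82 (v = 9 - 1*(-73) = 9 + 73 = 82)
N = 1/6 (N = 1*(1/6) = 1/6 ≈ 0.16667)
w(r) = 82/r
x(j, M) = M/6 + j/6 (x(j, M) = (j + M)/6 = (M + j)/6 = M/6 + j/6)
-433321/x(-232, -90) + w(-186)/(-124507 - 1*(-187957)) = -433321/((1/6)*(-90) + (1/6)*(-232)) + (82/(-186))/(-124507 - 1*(-187957)) = -433321/(-15 - 116/3) + (82*(-1/186))/(-124507 + 187957) = -433321/(-161/3) - 41/93/63450 = -433321*(-3/161) - 41/93*1/63450 = 185709/23 - 41/5900850 = 1095840951707/135719550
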